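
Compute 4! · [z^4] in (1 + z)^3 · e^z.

73

The EGF product rule gives c_4 = Σ_{k_1+k_2=4} C(4; k_1,k_2) · ∏ g_i(k_i), where (1+z)^3 gives the falling factorial (3)_k; e^z gives (1)^k.
g_1(k) for k = 0…4: 1, 3, 6, 6, 0.
g_2(k) for k = 0…4: 1, 1, 1, 1, 1.
c_4 = Σ_k C(4,k)·g_1(k)·g_2(4−k) = 1·1·1 + 4·3·1 + 6·6·1 + 4·6·1 = 1 + 12 + 36 + 24 = 73.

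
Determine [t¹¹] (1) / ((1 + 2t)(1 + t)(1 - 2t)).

Partial fractions give a closed form: a_n = (1)·(-2)^n + (-1/3)·(-1)^n + (1/3)·2^n.
At n = 11: a_11 = -1365.

-1365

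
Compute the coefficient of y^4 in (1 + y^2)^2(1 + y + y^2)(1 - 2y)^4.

43

(1 + y^2)^2 has coefficients 1,0,2,0,1 for degrees 0…4.
(1 + y + y^2) has coefficients 1,1,1,0,0 for degrees 0…4.
Finally multiplying by (1 - 2y)^4, the product of all factors after the first has coefficients 1,-7,17,-16,8 for degrees 0…4.
[y^4] = 1·8 + 2·17 + 1·1 = 43.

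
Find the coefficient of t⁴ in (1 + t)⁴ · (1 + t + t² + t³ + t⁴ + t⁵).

(1 + t)⁴ has coefficients 1,4,6,4,1 for degrees 0…4.
(1 + t + t² + t³ + t⁴ + t⁵) has coefficients 1,1,1,1,1 for degrees 0…4.
[t⁴] = 1·1 + 4·1 + 6·1 + 4·1 + 1·1 = 16.

16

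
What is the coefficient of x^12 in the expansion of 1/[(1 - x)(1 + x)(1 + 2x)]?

5461

Partial fractions give a closed form: a_n = (1/6)·1^n + (-1/2)·(-1)^n + (4/3)·(-2)^n.
At n = 12: a_12 = 5461.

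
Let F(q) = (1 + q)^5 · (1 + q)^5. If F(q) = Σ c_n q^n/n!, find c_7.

604800

The EGF product rule gives c_7 = Σ_{k_1+k_2=7} C(7; k_1,k_2) · ∏ g_i(k_i), where (1+q)^5 gives the falling factorial (5)_k; (1+q)^5 gives the falling factorial (5)_k.
g_1(k) for k = 0…7: 1, 5, 20, 60, 120, 120, 0, 0.
g_2(k) for k = 0…7: 1, 5, 20, 60, 120, 120, 0, 0.
c_7 = Σ_k C(7,k)·g_1(k)·g_2(7−k) = 21·20·120 + 35·60·120 + 35·120·60 + 21·120·20 = 50400 + 252000 + 252000 + 50400 = 604800.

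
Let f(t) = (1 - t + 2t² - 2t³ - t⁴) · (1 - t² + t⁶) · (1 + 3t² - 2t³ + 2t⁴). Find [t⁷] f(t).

(1 - t + 2t² - 2t³ - t⁴) has coefficients 1,-1,2,-2,-1 for degrees 0…4.
(1 - t² + t⁶) has coefficients 1,0,-1,0,0,0,1,0 for degrees 0…7.
Finally multiplying by (1 + 3t² - 2t³ + 2t⁴), the product of all factors after the first has coefficients 1,0,2,-2,-1,2,-1,0 for degrees 0…7.
[t⁷] = 1·0 − 1·(-1) + 2·2 − 2·(-1) − 1·(-2) = 9.

9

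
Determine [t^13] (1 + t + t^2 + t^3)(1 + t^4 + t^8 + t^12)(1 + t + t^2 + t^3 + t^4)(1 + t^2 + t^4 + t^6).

(1 + t + t^2 + t^3) has coefficients 1,1,1,1 for degrees 0…3.
(1 + t^4 + t^8 + t^12) has coefficients 1,0,0,0,1,0,0,0,1,0,0,0,1,0 for degrees 0…13.
Multiplying by (1 + t + t^2 + t^3 + t^4) gives running coefficients 1,1,1,1,2,1,1,1,2,1,1,1,2,1 for degrees 0…13.
Finally multiplying by (1 + t^2 + t^4 + t^6), the product of all factors after the first has coefficients 1,1,2,2,4,3,5,4,6,4,6,4,6,4 for degrees 0…13.
[t^13] = 1·4 + 1·6 + 1·4 + 1·6 = 20.

20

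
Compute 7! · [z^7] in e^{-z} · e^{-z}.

-128

The EGF product rule gives c_7 = Σ_{k_1+k_2=7} C(7; k_1,k_2) · ∏ g_i(k_i), where e^{-z} gives (-1)^k; e^{-z} gives (-1)^k.
g_1(k) for k = 0…7: 1, -1, 1, -1, 1, -1, 1, -1.
g_2(k) for k = 0…7: 1, -1, 1, -1, 1, -1, 1, -1.
c_7 = Σ_k C(7,k)·g_1(k)·g_2(7−k) = 1·1·(-1) + 7·(-1)·1 + 21·1·(-1) + 35·(-1)·1 + 35·1·(-1) + 21·(-1)·1 + 7·1·(-1) + 1·(-1)·1 = −1 − 7 − 21 − 35 − 35 − 21 − 7 − 1 = -128.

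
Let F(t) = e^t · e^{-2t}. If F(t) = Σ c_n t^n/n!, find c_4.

1

The EGF product rule gives c_4 = Σ_{k_1+k_2=4} C(4; k_1,k_2) · ∏ g_i(k_i), where e^t gives (1)^k; e^{-2t} gives (-2)^k.
g_1(k) for k = 0…4: 1, 1, 1, 1, 1.
g_2(k) for k = 0…4: 1, -2, 4, -8, 16.
c_4 = Σ_k C(4,k)·g_1(k)·g_2(4−k) = 1·1·16 + 4·1·(-8) + 6·1·4 + 4·1·(-2) + 1·1·1 = 16 − 32 + 24 − 8 + 1 = 1.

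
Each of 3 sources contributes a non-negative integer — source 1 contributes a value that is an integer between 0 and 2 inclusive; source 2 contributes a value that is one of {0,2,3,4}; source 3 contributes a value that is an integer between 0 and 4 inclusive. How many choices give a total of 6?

10

The generating function for the choices is (1 + y + y^2)·(1 + y^2 + y^3 + y^4)·(1 + y + y^2 + y^3 + y^4); the count is [y^6].
(1 + y + y^2) has coefficients 1,1,1 for degrees 0…2.
(1 + y^2 + y^3 + y^4) has coefficients 1,0,1,1,1,0,0 for degrees 0…6.
Finally multiplying by (1 + y + y^2 + y^3 + y^4), the product of all factors after the first has coefficients 1,1,2,3,4,3,3 for degrees 0…6.
[y^6] = 1·3 + 1·3 + 1·4 = 10.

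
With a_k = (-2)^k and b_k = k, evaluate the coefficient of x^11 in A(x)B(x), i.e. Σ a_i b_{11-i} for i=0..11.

Write out a_i and b_{11-i} for i = 0,…,11 and sum the products.
Σ = 1·11 − 2·10 + 4·9 − 8·8 + 16·7 − 32·6 + 64·5 − 128·4 + 256·3 − 512·2 + 1024·1 − 2048·0 = 459.

459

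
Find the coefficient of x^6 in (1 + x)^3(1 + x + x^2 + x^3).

1

(1 + x)^3 has coefficients 1,3,3,1 for degrees 0…3.
(1 + x + x^2 + x^3) has coefficients 1,1,1,1,0,0,0 for degrees 0…6.
[x^6] = 1·0 + 3·0 + 3·0 + 1·1 = 1.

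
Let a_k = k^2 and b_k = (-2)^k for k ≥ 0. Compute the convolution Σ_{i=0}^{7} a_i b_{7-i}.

The convolution is the x^7 coefficient of A(x)B(x).
Σ = 0·(-128) + 1·64 + 4·(-32) + 9·16 + 16·(-8) + 25·4 + 36·(-2) + 49·1 = 29.

29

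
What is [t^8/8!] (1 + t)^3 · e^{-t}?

-191

The EGF product rule gives c_8 = Σ_{k_1+k_2=8} C(8; k_1,k_2) · ∏ g_i(k_i), where (1+t)^3 gives the falling factorial (3)_k; e^{-t} gives (-1)^k.
g_1(k) for k = 0…8: 1, 3, 6, 6, 0, 0, 0, 0, 0.
g_2(k) for k = 0…8: 1, -1, 1, -1, 1, -1, 1, -1, 1.
c_8 = Σ_k C(8,k)·g_1(k)·g_2(8−k) = 1·1·1 + 8·3·(-1) + 28·6·1 + 56·6·(-1) = 1 − 24 + 168 − 336 = -191.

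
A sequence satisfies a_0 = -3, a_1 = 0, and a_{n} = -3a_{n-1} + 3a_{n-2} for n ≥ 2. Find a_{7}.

The ordinary generating function has denominator 1 + 3y - 3y^2.
Iterating the recurrence: a_0,…,a_{7} = -3, 0, -9, 27, -108, 405, -1539, 5832.

5832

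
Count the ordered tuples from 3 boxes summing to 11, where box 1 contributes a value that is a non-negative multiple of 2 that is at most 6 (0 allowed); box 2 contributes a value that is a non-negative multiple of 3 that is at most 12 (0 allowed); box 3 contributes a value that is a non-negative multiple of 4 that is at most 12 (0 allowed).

3

The generating function for the choices is (1 + t^2 + t^4 + t^6)·(1 + t^3 + t^6 + t^9 + t^12)·(1 + t^4 + t^8 + t^12); the count is [t^11].
(1 + t^2 + t^4 + t^6) has coefficients 1,0,1,0,1,0,1 for degrees 0…6.
(1 + t^3 + t^6 + t^9 + t^12) has coefficients 1,0,0,1,0,0,1,0,0,1,0,0 for degrees 0…11.
Finally multiplying by (1 + t^4 + t^8 + t^12), the product of all factors after the first has coefficients 1,0,0,1,1,0,1,1,1,1,1,1 for degrees 0…11.
[t^11] = 1·1 + 1·1 + 1·1 + 1·0 = 3.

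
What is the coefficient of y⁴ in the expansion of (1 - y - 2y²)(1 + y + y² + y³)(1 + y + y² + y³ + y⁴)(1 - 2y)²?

2

(1 - y - 2y²) has coefficients 1,-1,-2 for degrees 0…2.
(1 + y + y² + y³) has coefficients 1,1,1,1,0 for degrees 0…4.
Multiplying by (1 + y + y² + y³ + y⁴) gives running coefficients 1,2,3,4,4 for degrees 0…4.
Finally multiplying by (1 - 2y)², the product of all factors after the first has coefficients 1,-2,-1,0,0 for degrees 0…4.
[y⁴] = 1·0 − 1·0 − 2·(-1) = 2.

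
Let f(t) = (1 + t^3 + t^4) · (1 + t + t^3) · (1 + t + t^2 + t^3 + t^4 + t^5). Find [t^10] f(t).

3

(1 + t^3 + t^4) has coefficients 1,0,0,1,1 for degrees 0…4.
(1 + t + t^3) has coefficients 1,1,0,1,0,0,0,0,0,0,0 for degrees 0…10.
Finally multiplying by (1 + t + t^2 + t^3 + t^4 + t^5), the product of all factors after the first has coefficients 1,2,2,3,3,3,2,1,1,0,0 for degrees 0…10.
[t^10] = 1·0 + 1·1 + 1·2 = 3.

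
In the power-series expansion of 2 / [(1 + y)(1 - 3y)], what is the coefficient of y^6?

Partial fractions give a closed form: a_n = (1/2)·(-1)^n + (3/2)·3^n.
At n = 6: a_6 = 1094.

1094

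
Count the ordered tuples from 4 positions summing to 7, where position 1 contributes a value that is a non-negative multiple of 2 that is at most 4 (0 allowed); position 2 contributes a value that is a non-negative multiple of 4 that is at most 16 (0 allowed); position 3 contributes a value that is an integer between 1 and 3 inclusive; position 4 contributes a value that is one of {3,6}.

2

The generating function for the choices is (1 + y^2 + y^4)·(1 + y^4 + y^8 + y^12 + y^16)·(y + y^2 + y^3)·(y^3 + y^6); the count is [y^7].
(1 + y^2 + y^4) has coefficients 1,0,1,0,1 for degrees 0…4.
(1 + y^4 + y^8 + y^12 + y^16) has coefficients 1,0,0,0,1,0,0,0 for degrees 0…7.
Multiplying by (y + y^2 + y^3) gives running coefficients 0,1,1,1,0,1,1,1 for degrees 0…7.
Finally multiplying by (y^3 + y^6), the product of all factors after the first has coefficients 0,0,0,0,1,1,1,1 for degrees 0…7.
[y^7] = 1·1 + 1·1 + 1·0 = 2.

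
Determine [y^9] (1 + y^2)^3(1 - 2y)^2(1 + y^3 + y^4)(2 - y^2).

3

(1 + y^2)^3 has coefficients 1,0,3,0,3,0,1 for degrees 0…6.
(1 - 2y)^2 has coefficients 1,-4,4,0,0,0,0,0,0,0 for degrees 0…9.
Multiplying by (1 + y^3 + y^4) gives running coefficients 1,-4,4,1,-3,0,4,0,0,0 for degrees 0…9.
Finally multiplying by (2 - y^2), the product of all factors after the first has coefficients 2,-8,7,6,-10,-1,11,0,-4,0 for degrees 0…9.
[y^9] = 1·0 + 3·0 + 3·(-1) + 1·6 = 3.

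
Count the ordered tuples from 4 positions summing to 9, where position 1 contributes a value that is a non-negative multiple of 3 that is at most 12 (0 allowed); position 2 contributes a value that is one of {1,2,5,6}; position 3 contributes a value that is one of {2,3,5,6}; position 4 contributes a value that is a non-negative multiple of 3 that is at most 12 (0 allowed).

The generating function for the choices is (1 + y^3 + y^6 + y^9 + y^12)·(y + y^2 + y^5 + y^6)·(y^2 + y^3 + y^5 + y^6)·(1 + y^3 + y^6 + y^9 + y^12); the count is [y^9].
(1 + y^3 + y^6 + y^9 + y^12) has coefficients 1,0,0,1,0,0,1,0,0,1 for degrees 0…9.
(y + y^2 + y^5 + y^6) has coefficients 0,1,1,0,0,1,1,0,0,0 for degrees 0…9.
Multiplying by (y^2 + y^3 + y^5 + y^6) gives running coefficients 0,0,0,1,2,1,1,3,3,1 for degrees 0…9.
Finally multiplying by (1 + y^3 + y^6 + y^9 + y^12), the product of all factors after the first has coefficients 0,0,0,1,2,1,2,5,4,3 for degrees 0…9.
[y^9] = 1·3 + 1·2 + 1·1 + 1·0 = 6.

6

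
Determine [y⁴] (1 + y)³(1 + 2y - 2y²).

(1 + y)³ has coefficients 1,3,3,1 for degrees 0…3.
(1 + 2y - 2y²) has coefficients 1,2,-2,0,0 for degrees 0…4.
[y⁴] = 1·0 + 3·0 + 3·(-2) + 1·2 = -4.

-4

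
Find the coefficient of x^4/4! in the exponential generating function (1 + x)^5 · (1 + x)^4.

3024

The EGF product rule gives c_4 = Σ_{k_1+k_2=4} C(4; k_1,k_2) · ∏ g_i(k_i), where (1+x)^5 gives the falling factorial (5)_k; (1+x)^4 gives the falling factorial (4)_k.
g_1(k) for k = 0…4: 1, 5, 20, 60, 120.
g_2(k) for k = 0…4: 1, 4, 12, 24, 24.
c_4 = Σ_k C(4,k)·g_1(k)·g_2(4−k) = 1·1·24 + 4·5·24 + 6·20·12 + 4·60·4 + 1·120·1 = 24 + 480 + 1440 + 960 + 120 = 3024.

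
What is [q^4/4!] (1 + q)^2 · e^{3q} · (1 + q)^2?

1473

The EGF product rule gives c_4 = Σ_{k_1+k_2+k_3=4} C(4; k_1,k_2,k_3) · ∏ g_i(k_i), where (1+q)^2 gives the falling factorial (2)_k; e^{3q} gives (3)^k; (1+q)^2 gives the falling factorial (2)_k.
g_1(k) for k = 0…4: 1, 2, 2, 0, 0.
g_2(k) for k = 0…4: 1, 3, 9, 27, 81.
g_3(k) for k = 0…4: 1, 2, 2, 0, 0.
First combine the last two factors: h(k) = Σ_j C(k,j)·g_2(j)·g_3(k−j) for k = 0…4: 1, 5, 23, 99, 405.
c_4 = Σ_k C(4,k)·g_1(k)·h(4−k) = 1·1·405 + 4·2·99 + 6·2·23 = 405 + 792 + 276 = 1473.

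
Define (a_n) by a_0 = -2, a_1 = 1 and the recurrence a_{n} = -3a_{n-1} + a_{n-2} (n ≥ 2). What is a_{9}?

20824

The ordinary generating function has denominator 1 + 3t - t^2.
Iterating the recurrence: a_0,…,a_{9} = -2, 1, -5, 16, -53, 175, -578, 1909, -6305, 20824.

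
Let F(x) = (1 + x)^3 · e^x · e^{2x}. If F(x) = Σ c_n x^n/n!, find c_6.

15633

The EGF product rule gives c_6 = Σ_{k_1+k_2+k_3=6} C(6; k_1,k_2,k_3) · ∏ g_i(k_i), where (1+x)^3 gives the falling factorial (3)_k; e^x gives (1)^k; e^{2x} gives (2)^k.
g_1(k) for k = 0…6: 1, 3, 6, 6, 0, 0, 0.
g_2(k) for k = 0…6: 1, 1, 1, 1, 1, 1, 1.
g_3(k) for k = 0…6: 1, 2, 4, 8, 16, 32, 64.
First combine the last two factors: h(k) = Σ_j C(k,j)·g_2(j)·g_3(k−j) for k = 0…6: 1, 3, 9, 27, 81, 243, 729.
c_6 = Σ_k C(6,k)·g_1(k)·h(6−k) = 1·1·729 + 6·3·243 + 15·6·81 + 20·6·27 = 729 + 4374 + 7290 + 3240 = 15633.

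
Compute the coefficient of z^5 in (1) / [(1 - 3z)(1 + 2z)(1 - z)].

The denominator gives the recurrence a_n = 2a_(n−1) + 5a_(n−2) − 6a_(n−3) for n ≥ 3; the numerator fixes a_0 = 1, a_1 = 2, a_2 = 9.
Iterating: 1, 2, 9, 22, 77, 210, so a_5 = 210.

210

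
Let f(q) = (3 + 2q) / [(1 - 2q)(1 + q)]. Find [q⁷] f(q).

341

Partial fractions give a closed form: a_n = (8/3)·2^n + (1/3)·(-1)^n.
At n = 7: a_7 = 341.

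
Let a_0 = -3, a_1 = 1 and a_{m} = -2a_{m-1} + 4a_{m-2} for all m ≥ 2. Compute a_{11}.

429056

The ordinary generating function has denominator 1 + 2x - 4x^2.
Iterating the recurrence: a_0,…,a_{11} = -3, 1, -14, 32, -120, 368, -1216, 3904, -12672, 40960, -132608, 429056.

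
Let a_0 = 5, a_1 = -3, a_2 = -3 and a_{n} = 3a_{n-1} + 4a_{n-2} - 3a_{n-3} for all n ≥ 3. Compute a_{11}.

-1462761

The ordinary generating function has denominator 1 - 3t - 4t^2 + 3t^3.
Iterating the recurrence: a_0,…,a_{11} = 5, -3, -3, -36, -111, -468, -1740, -6759, -25833, -99315, -381000, -1462761.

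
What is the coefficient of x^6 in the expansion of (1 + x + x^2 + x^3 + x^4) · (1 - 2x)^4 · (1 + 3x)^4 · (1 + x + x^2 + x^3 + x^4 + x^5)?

265

(1 + x + x^2 + x^3 + x^4) has coefficients 1,1,1,1,1 for degrees 0…4.
(1 - 2x)^4 has coefficients 1,-8,24,-32,16,0,0 for degrees 0…6.
Multiplying by (1 + 3x)^4 gives running coefficients 1,4,-18,-68,145,408,-648 for degrees 0…6.
Finally multiplying by (1 + x + x^2 + x^3 + x^4 + x^5), the product of all factors after the first has coefficients 1,5,-13,-81,64,472,-177 for degrees 0…6.
[x^6] = 1·(-177) + 1·472 + 1·64 + 1·(-81) + 1·(-13) = 265.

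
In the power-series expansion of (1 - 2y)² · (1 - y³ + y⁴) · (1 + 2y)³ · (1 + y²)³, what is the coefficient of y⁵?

(1 - 2y)² has coefficients 1,-4,4 for degrees 0…2.
(1 - y³ + y⁴) has coefficients 1,0,0,-1,1,0 for degrees 0…5.
Multiplying by (1 + 2y)³ gives running coefficients 1,6,12,7,-5,-6 for degrees 0…5.
Finally multiplying by (1 + y²)³, the product of all factors after the first has coefficients 1,6,15,25,34,33 for degrees 0…5.
[y⁵] = 1·33 − 4·34 + 4·25 = -3.

-3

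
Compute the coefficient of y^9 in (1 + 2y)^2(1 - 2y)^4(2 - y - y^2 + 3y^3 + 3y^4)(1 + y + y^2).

(1 + 2y)^2 has coefficients 1,4,4 for degrees 0…2.
(1 - 2y)^4 has coefficients 1,-8,24,-32,16,0,0,0,0,0 for degrees 0…9.
Multiplying by (2 - y - y^2 + 3y^3 + 3y^4) gives running coefficients 2,-17,55,-77,19,64,-40,-48,48,0 for degrees 0…9.
Finally multiplying by (1 + y + y^2), the product of all factors after the first has coefficients 2,-15,40,-39,-3,6,43,-24,-40,0 for degrees 0…9.
[y^9] = 1·0 + 4·(-40) + 4·(-24) = -256.

-256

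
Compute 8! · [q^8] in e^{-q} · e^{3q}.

The EGF product rule gives c_8 = Σ_{k_1+k_2=8} C(8; k_1,k_2) · ∏ g_i(k_i), where e^{-q} gives (-1)^k; e^{3q} gives (3)^k.
g_1(k) for k = 0…8: 1, -1, 1, -1, 1, -1, 1, -1, 1.
g_2(k) for k = 0…8: 1, 3, 9, 27, 81, 243, 729, 2187, 6561.
c_8 = Σ_k C(8,k)·g_1(k)·g_2(8−k) = 1·1·6561 + 8·(-1)·2187 + 28·1·729 + 56·(-1)·243 + 70·1·81 + 56·(-1)·27 + 28·1·9 + 8·(-1)·3 + 1·1·1 = 6561 − 17496 + 20412 − 13608 + 5670 − 1512 + 252 − 24 + 1 = 256.

256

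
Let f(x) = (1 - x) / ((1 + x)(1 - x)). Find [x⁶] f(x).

The denominator gives the recurrence a_n = a_(n−2) for n ≥ 2; the numerator fixes a_0 = 1, a_1 = -1.
Iterating: 1, -1, 1, -1, 1, -1, 1, so a_6 = 1.

1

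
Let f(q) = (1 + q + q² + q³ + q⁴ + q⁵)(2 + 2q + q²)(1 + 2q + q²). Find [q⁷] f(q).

12

(1 + q + q² + q³ + q⁴ + q⁵) has coefficients 1,1,1,1,1,1 for degrees 0…5.
(2 + 2q + q²) has coefficients 2,2,1,0,0,0,0,0 for degrees 0…7.
Finally multiplying by (1 + 2q + q²), the product of all factors after the first has coefficients 2,6,7,4,1,0,0,0 for degrees 0…7.
[q⁷] = 1·0 + 1·0 + 1·0 + 1·1 + 1·4 + 1·7 = 12.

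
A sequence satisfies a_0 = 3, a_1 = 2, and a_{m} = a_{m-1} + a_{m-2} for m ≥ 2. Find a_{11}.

The ordinary generating function has denominator 1 - t - t^2.
Iterating the recurrence: a_0,…,a_{11} = 3, 2, 5, 7, 12, 19, 31, 50, 81, 131, 212, 343.

343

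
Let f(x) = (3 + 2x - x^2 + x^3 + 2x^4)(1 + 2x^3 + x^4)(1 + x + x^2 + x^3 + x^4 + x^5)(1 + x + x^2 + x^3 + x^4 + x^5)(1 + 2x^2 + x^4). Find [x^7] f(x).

(3 + 2x - x^2 + x^3 + 2x^4) has coefficients 3,2,-1,1,2 for degrees 0…4.
(1 + 2x^3 + x^4) has coefficients 1,0,0,2,1,0,0,0 for degrees 0…7.
Multiplying by (1 + x + x^2 + x^3 + x^4 + x^5) gives running coefficients 1,1,1,3,4,4,3,3 for degrees 0…7.
Multiplying by (1 + x + x^2 + x^3 + x^4 + x^5) gives running coefficients 1,2,3,6,10,14,16,18 for degrees 0…7.
Finally multiplying by (1 + 2x^2 + x^4), the product of all factors after the first has coefficients 1,2,5,10,17,28,39,52 for degrees 0…7.
[x^7] = 3·52 + 2·39 − 1·28 + 1·17 + 2·10 = 243.

243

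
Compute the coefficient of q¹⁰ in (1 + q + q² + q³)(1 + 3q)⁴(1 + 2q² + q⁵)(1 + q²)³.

4427

(1 + q + q² + q³) has coefficients 1,1,1,1 for degrees 0…3.
(1 + 3q)⁴ has coefficients 1,12,54,108,81,0,0,0,0,0,0 for degrees 0…10.
Multiplying by (1 + 2q² + q⁵) gives running coefficients 1,12,56,132,189,217,174,54,108,81,0 for degrees 0…10.
Finally multiplying by (1 + q²)³, the product of all factors after the first has coefficients 1,12,59,168,360,649,910,1113,1253,1026,1035 for degrees 0…10.
[q¹⁰] = 1·1035 + 1·1026 + 1·1253 + 1·1113 = 4427.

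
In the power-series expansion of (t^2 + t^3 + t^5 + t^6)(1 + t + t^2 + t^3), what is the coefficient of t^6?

(t^2 + t^3 + t^5 + t^6) has coefficients 0,0,1,1,0,1,1 for degrees 0…6.
(1 + t + t^2 + t^3) has coefficients 1,1,1,1,0,0,0 for degrees 0…6.
[t^6] = 1·0 + 1·1 + 1·1 + 1·1 = 3.

3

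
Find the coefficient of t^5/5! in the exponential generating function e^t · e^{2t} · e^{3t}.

7776

The EGF product rule gives c_5 = Σ_{k_1+k_2+k_3=5} C(5; k_1,k_2,k_3) · ∏ g_i(k_i), where e^t gives (1)^k; e^{2t} gives (2)^k; e^{3t} gives (3)^k.
g_1(k) for k = 0…5: 1, 1, 1, 1, 1, 1.
g_2(k) for k = 0…5: 1, 2, 4, 8, 16, 32.
g_3(k) for k = 0…5: 1, 3, 9, 27, 81, 243.
First combine the last two factors: h(k) = Σ_j C(k,j)·g_2(j)·g_3(k−j) for k = 0…5: 1, 5, 25, 125, 625, 3125.
c_5 = Σ_k C(5,k)·g_1(k)·h(5−k) = 1·1·3125 + 5·1·625 + 10·1·125 + 10·1·25 + 5·1·5 + 1·1·1 = 3125 + 3125 + 1250 + 250 + 25 + 1 = 7776.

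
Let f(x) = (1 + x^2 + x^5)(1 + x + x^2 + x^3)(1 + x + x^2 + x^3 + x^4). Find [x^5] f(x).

8

(1 + x^2 + x^5) has coefficients 1,0,1,0,0,1 for degrees 0…5.
(1 + x + x^2 + x^3) has coefficients 1,1,1,1,0,0 for degrees 0…5.
Finally multiplying by (1 + x + x^2 + x^3 + x^4), the product of all factors after the first has coefficients 1,2,3,4,4,3 for degrees 0…5.
[x^5] = 1·3 + 1·4 + 1·1 = 8.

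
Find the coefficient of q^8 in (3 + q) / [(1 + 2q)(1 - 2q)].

The denominator gives the recurrence a_n = 4a_(n−2) for n ≥ 3; the numerator fixes a_0 = 3, a_1 = 1, a_2 = 12.
Iterating: 3, 1, 12, 4, 48, 16, 192, 64, 768, so a_8 = 768.

768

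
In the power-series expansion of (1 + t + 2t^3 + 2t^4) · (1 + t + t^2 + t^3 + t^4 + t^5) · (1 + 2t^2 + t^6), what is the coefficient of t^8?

16

(1 + t + 2t^3 + 2t^4) has coefficients 1,1,0,2,2 for degrees 0…4.
(1 + t + t^2 + t^3 + t^4 + t^5) has coefficients 1,1,1,1,1,1,0,0,0 for degrees 0…8.
Finally multiplying by (1 + 2t^2 + t^6), the product of all factors after the first has coefficients 1,1,3,3,3,3,3,3,1 for degrees 0…8.
[t^8] = 1·1 + 1·3 + 2·3 + 2·3 = 16.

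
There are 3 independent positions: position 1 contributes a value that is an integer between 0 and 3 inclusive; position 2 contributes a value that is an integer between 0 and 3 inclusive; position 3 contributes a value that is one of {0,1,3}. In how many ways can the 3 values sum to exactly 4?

9

The generating function for the choices is (1 + q + q^2 + q^3)·(1 + q + q^2 + q^3)·(1 + q + q^3); the count is [q^4].
(1 + q + q^2 + q^3) has coefficients 1,1,1,1 for degrees 0…3.
(1 + q + q^2 + q^3) has coefficients 1,1,1,1,0 for degrees 0…4.
Finally multiplying by (1 + q + q^3), the product of all factors after the first has coefficients 1,2,2,3,2 for degrees 0…4.
[q^4] = 1·2 + 1·3 + 1·2 + 1·2 = 9.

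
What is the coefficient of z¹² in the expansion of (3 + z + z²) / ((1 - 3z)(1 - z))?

The denominator gives the recurrence a_n = 4a_(n−1) − 3a_(n−2) for n ≥ 3; the numerator fixes a_0 = 3, a_1 = 13, a_2 = 44.
Iterating: 3, 13, 44, 137, 416, 1253, 3764, 11297, 33896, 101693, 305084, 915257, 2745776, so a_12 = 2745776.

2745776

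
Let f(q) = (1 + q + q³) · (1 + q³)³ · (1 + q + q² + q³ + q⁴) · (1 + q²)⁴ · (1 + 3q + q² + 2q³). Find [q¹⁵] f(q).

1232

(1 + q + q³) has coefficients 1,1,0,1 for degrees 0…3.
(1 + q³)³ has coefficients 1,0,0,3,0,0,3,0,0,1,0,0,0,0,0,0 for degrees 0…15.
Multiplying by (1 + q + q² + q³ + q⁴) gives running coefficients 1,1,1,4,4,3,6,6,3,4,4,1,1,1,0,0 for degrees 0…15.
Multiplying by (1 + q²)⁴ gives running coefficients 1,1,5,8,14,25,32,46,56,63,69,69,63,56,46,32 for degrees 0…15.
Finally multiplying by (1 + 3q + q² + 2q³), the product of all factors after the first has coefficients 1,4,9,26,45,85,137,195,276,341,406,451,465,452,415,352 for degrees 0…15.
[q¹⁵] = 1·352 + 1·415 + 1·465 = 1232.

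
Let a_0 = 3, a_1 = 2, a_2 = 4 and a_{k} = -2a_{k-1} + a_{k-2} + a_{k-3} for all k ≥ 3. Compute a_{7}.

-121

The ordinary generating function has denominator 1 + 2q - q^2 - q^3.
Iterating the recurrence: a_0,…,a_{7} = 3, 2, 4, -3, 12, -23, 55, -121.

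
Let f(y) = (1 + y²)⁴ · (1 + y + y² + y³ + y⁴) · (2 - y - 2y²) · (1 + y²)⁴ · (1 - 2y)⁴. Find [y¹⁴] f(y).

(1 + y²)⁴ has coefficients 1,0,4,0,6,0,4,0,1 for degrees 0…8.
(1 + y + y² + y³ + y⁴) has coefficients 1,1,1,1,1,0,0,0,0,0,0,0,0,0,0 for degrees 0…14.
Multiplying by (2 - y - 2y²) gives running coefficients 2,1,-1,-1,-1,-3,-2,0,0,0,0,0,0,0,0 for degrees 0…14.
Multiplying by (1 + y²)⁴ gives running coefficients 2,1,7,3,7,-1,-4,-14,-16,-21,-17,-13,-9,-3,-2 for degrees 0…14.
Finally multiplying by (1 - 2y)⁴, the product of all factors after the first has coefficients 2,-15,47,-93,151,-193,188,-182,144,-117,151,-93,103,-35,-50 for degrees 0…14.
[y¹⁴] = 1·(-50) + 4·103 + 6·151 + 4·144 + 1·188 = 2032.

2032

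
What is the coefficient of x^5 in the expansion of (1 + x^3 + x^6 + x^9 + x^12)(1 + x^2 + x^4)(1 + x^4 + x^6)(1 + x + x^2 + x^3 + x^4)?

(1 + x^3 + x^6 + x^9 + x^12) has coefficients 1,0,0,1,0,0 for degrees 0…5.
(1 + x^2 + x^4) has coefficients 1,0,1,0,1,0 for degrees 0…5.
Multiplying by (1 + x^4 + x^6) gives running coefficients 1,0,1,0,2,0 for degrees 0…5.
Finally multiplying by (1 + x + x^2 + x^3 + x^4), the product of all factors after the first has coefficients 1,1,2,2,4,3 for degrees 0…5.
[x^5] = 1·3 + 1·2 = 5.

5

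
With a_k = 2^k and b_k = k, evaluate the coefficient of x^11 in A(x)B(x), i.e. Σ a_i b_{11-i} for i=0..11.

Write out a_i and b_{11-i} for i = 0,…,11 and sum the products.
Σ = 1·11 + 2·10 + 4·9 + 8·8 + 16·7 + 32·6 + 64·5 + 128·4 + 256·3 + 512·2 + 1024·1 + 2048·0 = 4083.

4083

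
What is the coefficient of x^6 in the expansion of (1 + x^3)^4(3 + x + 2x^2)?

(1 + x^3)^4 has coefficients 1,0,0,4,0,0,6 for degrees 0…6.
(3 + x + 2x^2) has coefficients 3,1,2,0,0,0,0 for degrees 0…6.
[x^6] = 1·0 + 4·0 + 6·3 = 18.

18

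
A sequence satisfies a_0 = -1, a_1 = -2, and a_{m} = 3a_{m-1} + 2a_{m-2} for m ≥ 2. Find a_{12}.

The ordinary generating function has denominator 1 - 3x - 2x^2.
Iterating the recurrence: a_0,…,a_{12} = -1, -2, -8, -28, -100, -356, -1268, -4516, -16084, -57284, -204020, -726628, -2587924.

-2587924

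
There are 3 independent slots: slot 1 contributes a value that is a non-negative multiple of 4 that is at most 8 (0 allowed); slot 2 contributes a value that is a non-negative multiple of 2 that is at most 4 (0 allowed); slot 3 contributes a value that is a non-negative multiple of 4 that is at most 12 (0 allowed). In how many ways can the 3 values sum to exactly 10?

The generating function for the choices is (1 + q^4 + q^8)·(1 + q^2 + q^4)·(1 + q^4 + q^8 + q^12); the count is [q^10].
(1 + q^4 + q^8) has coefficients 1,0,0,0,1,0,0,0,1 for degrees 0…8.
(1 + q^2 + q^4) has coefficients 1,0,1,0,1,0,0,0,0,0,0 for degrees 0…10.
Finally multiplying by (1 + q^4 + q^8 + q^12), the product of all factors after the first has coefficients 1,0,1,0,2,0,1,0,2,0,1 for degrees 0…10.
[q^10] = 1·1 + 1·1 + 1·1 = 3.

3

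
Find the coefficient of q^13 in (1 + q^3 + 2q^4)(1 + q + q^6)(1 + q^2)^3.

(1 + q^3 + 2q^4) has coefficients 1,0,0,1,2 for degrees 0…4.
(1 + q + q^6) has coefficients 1,1,0,0,0,0,1,0,0,0,0,0,0,0 for degrees 0…13.
Finally multiplying by (1 + q^2)^3, the product of all factors after the first has coefficients 1,1,3,3,3,3,2,1,3,0,3,0,1,0 for degrees 0…13.
[q^13] = 1·0 + 1·3 + 2·0 = 3.

3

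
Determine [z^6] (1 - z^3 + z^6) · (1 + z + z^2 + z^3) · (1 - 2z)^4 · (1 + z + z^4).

(1 - z^3 + z^6) has coefficients 1,0,0,-1,0,0,1 for degrees 0…6.
(1 + z + z^2 + z^3) has coefficients 1,1,1,1,0,0,0 for degrees 0…6.
Multiplying by (1 - 2z)^4 gives running coefficients 1,-7,17,-15,0,8,-16 for degrees 0…6.
Finally multiplying by (1 + z + z^4), the product of all factors after the first has coefficients 1,-6,10,2,-14,1,9 for degrees 0…6.
[z^6] = 1·9 − 1·2 + 1·1 = 8.

8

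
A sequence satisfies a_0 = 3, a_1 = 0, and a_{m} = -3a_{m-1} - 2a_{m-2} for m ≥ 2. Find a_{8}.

-762

The ordinary generating function has denominator 1 + 3z + 2z^2.
Iterating the recurrence: a_0,…,a_{8} = 3, 0, -6, 18, -42, 90, -186, 378, -762.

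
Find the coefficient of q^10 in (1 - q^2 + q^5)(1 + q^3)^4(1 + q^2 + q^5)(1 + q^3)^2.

-14

(1 - q^2 + q^5) has coefficients 1,0,-1,0,0,1 for degrees 0…5.
(1 + q^3)^4 has coefficients 1,0,0,4,0,0,6,0,0,4,0 for degrees 0…10.
Multiplying by (1 + q^2 + q^5) gives running coefficients 1,0,1,4,0,5,6,0,10,4,0 for degrees 0…10.
Finally multiplying by (1 + q^3)^2, the product of all factors after the first has coefficients 1,0,1,6,0,7,15,0,21,20,0 for degrees 0…10.
[q^10] = 1·0 − 1·21 + 1·7 = -14.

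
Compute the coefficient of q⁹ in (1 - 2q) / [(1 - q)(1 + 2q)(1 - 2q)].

The denominator gives the recurrence a_n = a_(n−1) + 4a_(n−2) − 4a_(n−3) for n ≥ 3; the numerator fixes a_0 = 1, a_1 = -1, a_2 = 3.
Iterating: 1, -1, 3, -5, 11, -21, 43, -85, 171, -341, so a_9 = -341.

-341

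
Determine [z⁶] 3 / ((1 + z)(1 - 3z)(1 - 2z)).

4665

Partial fractions give a closed form: a_n = (1/4)·(-1)^n + (27/4)·3^n + (-4)·2^n.
At n = 6: a_6 = 4665.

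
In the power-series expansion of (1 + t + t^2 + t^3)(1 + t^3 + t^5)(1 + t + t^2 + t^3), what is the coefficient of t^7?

6

(1 + t + t^2 + t^3) has coefficients 1,1,1,1 for degrees 0…3.
(1 + t^3 + t^5) has coefficients 1,0,0,1,0,1,0,0 for degrees 0…7.
Finally multiplying by (1 + t + t^2 + t^3), the product of all factors after the first has coefficients 1,1,1,2,1,2,2,1 for degrees 0…7.
[t^7] = 1·1 + 1·2 + 1·2 + 1·1 = 6.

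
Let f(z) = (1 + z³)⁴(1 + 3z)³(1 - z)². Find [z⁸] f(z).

(1 + z³)⁴ has coefficients 1,0,0,4,0,0,6,0,0 for degrees 0…8.
(1 + 3z)³ has coefficients 1,9,27,27,0,0,0,0,0 for degrees 0…8.
Finally multiplying by (1 - z)², the product of all factors after the first has coefficients 1,7,10,-18,-27,27,0,0,0 for degrees 0…8.
[z⁸] = 1·0 + 4·27 + 6·10 = 168.

168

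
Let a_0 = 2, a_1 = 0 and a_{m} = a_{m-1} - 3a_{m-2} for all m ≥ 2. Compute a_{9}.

The ordinary generating function has denominator 1 - z + 3z^2.
Iterating the recurrence: a_0,…,a_{9} = 2, 0, -6, -6, 12, 30, -6, -96, -78, 210.

210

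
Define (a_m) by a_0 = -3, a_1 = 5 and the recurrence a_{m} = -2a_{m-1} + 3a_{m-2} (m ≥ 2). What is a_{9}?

The ordinary generating function has denominator 1 + 2x - 3x^2.
Iterating the recurrence: a_0,…,a_{9} = -3, 5, -19, 53, -163, 485, -1459, 4373, -13123, 39365.

39365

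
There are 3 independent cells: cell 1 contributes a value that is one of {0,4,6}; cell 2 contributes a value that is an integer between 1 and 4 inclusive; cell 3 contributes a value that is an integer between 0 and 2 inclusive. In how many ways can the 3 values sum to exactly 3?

3

The generating function for the choices is (1 + z⁴ + z⁶)·(z + z² + z³ + z⁴)·(1 + z + z²); the count is [z³].
(1 + z⁴ + z⁶) has coefficients 1,0,0,0 for degrees 0…3.
(z + z² + z³ + z⁴) has coefficients 0,1,1,1 for degrees 0…3.
Finally multiplying by (1 + z + z²), the product of all factors after the first has coefficients 0,1,2,3 for degrees 0…3.
[z³] = 1·3 = 3.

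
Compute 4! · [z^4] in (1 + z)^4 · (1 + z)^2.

360

The EGF product rule gives c_4 = Σ_{k_1+k_2=4} C(4; k_1,k_2) · ∏ g_i(k_i), where (1+z)^4 gives the falling factorial (4)_k; (1+z)^2 gives the falling factorial (2)_k.
g_1(k) for k = 0…4: 1, 4, 12, 24, 24.
g_2(k) for k = 0…4: 1, 2, 2, 0, 0.
c_4 = Σ_k C(4,k)·g_1(k)·g_2(4−k) = 6·12·2 + 4·24·2 + 1·24·1 = 144 + 192 + 24 = 360.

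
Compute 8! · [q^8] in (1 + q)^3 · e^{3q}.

263169

The EGF product rule gives c_8 = Σ_{k_1+k_2=8} C(8; k_1,k_2) · ∏ g_i(k_i), where (1+q)^3 gives the falling factorial (3)_k; e^{3q} gives (3)^k.
g_1(k) for k = 0…8: 1, 3, 6, 6, 0, 0, 0, 0, 0.
g_2(k) for k = 0…8: 1, 3, 9, 27, 81, 243, 729, 2187, 6561.
c_8 = Σ_k C(8,k)·g_1(k)·g_2(8−k) = 1·1·6561 + 8·3·2187 + 28·6·729 + 56·6·243 = 6561 + 52488 + 122472 + 81648 = 263169.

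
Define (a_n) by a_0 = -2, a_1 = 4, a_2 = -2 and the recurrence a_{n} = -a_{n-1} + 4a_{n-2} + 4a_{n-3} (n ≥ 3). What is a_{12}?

-2

The ordinary generating function has denominator 1 + z - 4z^2 - 4z^3.
Iterating the recurrence: a_0,…,a_{12} = -2, 4, -2, 10, -2, 34, -2, 130, -2, 514, -2, 2050, -2.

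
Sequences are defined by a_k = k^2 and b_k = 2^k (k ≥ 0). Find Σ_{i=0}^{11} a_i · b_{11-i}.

12117

Write out a_i and b_{11-i} for i = 0,…,11 and sum the products.
Σ = 0·2048 + 1·1024 + 4·512 + 9·256 + 16·128 + 25·64 + 36·32 + 49·16 + 64·8 + 81·4 + 100·2 + 121·1 = 12117.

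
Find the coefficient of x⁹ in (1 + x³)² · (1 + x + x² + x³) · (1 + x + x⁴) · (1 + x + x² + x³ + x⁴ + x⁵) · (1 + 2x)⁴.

2128

(1 + x³)² has coefficients 1,0,0,2,0,0,1 for degrees 0…6.
(1 + x + x² + x³) has coefficients 1,1,1,1,0,0,0,0,0,0 for degrees 0…9.
Multiplying by (1 + x + x⁴) gives running coefficients 1,2,2,2,2,1,1,1,0,0 for degrees 0…9.
Multiplying by (1 + x + x² + x³ + x⁴ + x⁵) gives running coefficients 1,3,5,7,9,10,10,9,7,5 for degrees 0…9.
Finally multiplying by (1 + 2x)⁴, the product of all factors after the first has coefficients 1,11,53,151,297,458,610,729,783,757 for degrees 0…9.
[x⁹] = 1·757 + 2·610 + 1·151 = 2128.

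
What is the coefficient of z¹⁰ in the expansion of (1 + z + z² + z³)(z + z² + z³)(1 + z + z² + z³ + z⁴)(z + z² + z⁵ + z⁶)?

(1 + z + z² + z³) has coefficients 1,1,1,1 for degrees 0…3.
(z + z² + z³) has coefficients 0,1,1,1,0,0,0,0,0,0,0 for degrees 0…10.
Multiplying by (1 + z + z² + z³ + z⁴) gives running coefficients 0,1,2,3,3,3,2,1,0,0,0 for degrees 0…10.
Finally multiplying by (z + z² + z⁵ + z⁶), the product of all factors after the first has coefficients 0,0,1,3,5,6,7,8,8,7,6 for degrees 0…10.
[z¹⁰] = 1·6 + 1·7 + 1·8 + 1·8 = 29.

29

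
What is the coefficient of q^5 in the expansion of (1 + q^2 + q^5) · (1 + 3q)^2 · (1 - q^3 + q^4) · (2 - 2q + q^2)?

-9

(1 + q^2 + q^5) has coefficients 1,0,1,0,0,1 for degrees 0…5.
(1 + 3q)^2 has coefficients 1,6,9,0,0,0 for degrees 0…5.
Multiplying by (1 - q^3 + q^4) gives running coefficients 1,6,9,-1,-5,-3 for degrees 0…5.
Finally multiplying by (2 - 2q + q^2), the product of all factors after the first has coefficients 2,10,7,-14,1,3 for degrees 0…5.
[q^5] = 1·3 + 1·(-14) + 1·2 = -9.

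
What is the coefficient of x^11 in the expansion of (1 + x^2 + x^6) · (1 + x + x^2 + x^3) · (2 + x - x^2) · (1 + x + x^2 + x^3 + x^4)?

5

(1 + x^2 + x^6) has coefficients 1,0,1,0,0,0,1 for degrees 0…6.
(1 + x + x^2 + x^3) has coefficients 1,1,1,1,0,0,0,0,0,0,0,0 for degrees 0…11.
Multiplying by (2 + x - x^2) gives running coefficients 2,3,2,2,0,-1,0,0,0,0,0,0 for degrees 0…11.
Finally multiplying by (1 + x + x^2 + x^3 + x^4), the product of all factors after the first has coefficients 2,5,7,9,9,6,3,1,-1,-1,0,0 for degrees 0…11.
[x^11] = 1·0 + 1·(-1) + 1·6 = 5.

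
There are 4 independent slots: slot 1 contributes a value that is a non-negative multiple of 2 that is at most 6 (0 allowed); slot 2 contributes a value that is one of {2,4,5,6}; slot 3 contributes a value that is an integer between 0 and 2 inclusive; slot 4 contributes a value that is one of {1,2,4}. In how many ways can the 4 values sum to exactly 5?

The generating function for the choices is (1 + x² + x⁴ + x⁶)·(x² + x⁴ + x⁵ + x⁶)·(1 + x + x²)·(x + x² + x⁴); the count is [x⁵].
(1 + x² + x⁴ + x⁶) has coefficients 1,0,1,0,1,0 for degrees 0…5.
(x² + x⁴ + x⁵ + x⁶) has coefficients 0,0,1,0,1,1 for degrees 0…5.
Multiplying by (1 + x + x²) gives running coefficients 0,0,1,1,2,2 for degrees 0…5.
Finally multiplying by (x + x² + x⁴), the product of all factors after the first has coefficients 0,0,0,1,2,3 for degrees 0…5.
[x⁵] = 1·3 + 1·1 + 1·0 = 4.

4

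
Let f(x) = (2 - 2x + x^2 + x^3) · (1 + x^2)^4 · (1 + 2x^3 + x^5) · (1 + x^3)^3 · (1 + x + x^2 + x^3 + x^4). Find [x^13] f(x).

(2 - 2x + x^2 + x^3) has coefficients 2,-2,1,1 for degrees 0…3.
(1 + x^2)^4 has coefficients 1,0,4,0,6,0,4,0,1,0,0,0,0,0 for degrees 0…13.
Multiplying by (1 + 2x^3 + x^5) gives running coefficients 1,0,4,2,6,9,4,16,1,14,0,6,0,1 for degrees 0…13.
Multiplying by (1 + x^3)^3 gives running coefficients 1,0,4,5,6,21,13,34,40,33,66,40,56,55 for degrees 0…13.
Finally multiplying by (1 + x + x^2 + x^3 + x^4), the product of all factors after the first has coefficients 1,1,5,10,16,36,49,79,114,141,186,213,235,250 for degrees 0…13.
[x^13] = 2·250 − 2·235 + 1·213 + 1·186 = 429.

429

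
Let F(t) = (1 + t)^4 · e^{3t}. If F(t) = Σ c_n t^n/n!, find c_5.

The EGF product rule gives c_5 = Σ_{k_1+k_2=5} C(5; k_1,k_2) · ∏ g_i(k_i), where (1+t)^4 gives the falling factorial (4)_k; e^{3t} gives (3)^k.
g_1(k) for k = 0…5: 1, 4, 12, 24, 24, 0.
g_2(k) for k = 0…5: 1, 3, 9, 27, 81, 243.
c_5 = Σ_k C(5,k)·g_1(k)·g_2(5−k) = 1·1·243 + 5·4·81 + 10·12·27 + 10·24·9 + 5·24·3 = 243 + 1620 + 3240 + 2160 + 360 = 7623.

7623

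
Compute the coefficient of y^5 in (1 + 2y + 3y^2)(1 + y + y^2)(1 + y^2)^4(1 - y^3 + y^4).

(1 + 2y + 3y^2) has coefficients 1,2,3 for degrees 0…2.
(1 + y + y^2) has coefficients 1,1,1,0,0,0 for degrees 0…5.
Multiplying by (1 + y^2)^4 gives running coefficients 1,1,5,4,10,6 for degrees 0…5.
Finally multiplying by (1 - y^3 + y^4), the product of all factors after the first has coefficients 1,1,5,3,10,2 for degrees 0…5.
[y^5] = 1·2 + 2·10 + 3·3 = 31.

31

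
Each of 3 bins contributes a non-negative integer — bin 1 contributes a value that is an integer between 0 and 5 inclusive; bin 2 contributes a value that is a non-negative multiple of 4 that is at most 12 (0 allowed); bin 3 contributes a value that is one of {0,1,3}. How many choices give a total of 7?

The generating function for the choices is (1 + y + y² + y³ + y⁴ + y⁵)·(1 + y⁴ + y⁸ + y¹²)·(1 + y + y³); the count is [y⁷].
(1 + y + y² + y³ + y⁴ + y⁵) has coefficients 1,1,1,1,1,1 for degrees 0…5.
(1 + y⁴ + y⁸ + y¹²) has coefficients 1,0,0,0,1,0,0,0 for degrees 0…7.
Finally multiplying by (1 + y + y³), the product of all factors after the first has coefficients 1,1,0,1,1,1,0,1 for degrees 0…7.
[y⁷] = 1·1 + 1·0 + 1·1 + 1·1 + 1·1 + 1·0 = 4.

4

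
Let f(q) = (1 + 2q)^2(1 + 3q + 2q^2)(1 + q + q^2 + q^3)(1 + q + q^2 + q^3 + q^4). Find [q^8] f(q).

135

(1 + 2q)^2 has coefficients 1,4,4 for degrees 0…2.
(1 + 3q + 2q^2) has coefficients 1,3,2,0,0,0,0,0,0 for degrees 0…8.
Multiplying by (1 + q + q^2 + q^3) gives running coefficients 1,4,6,6,5,2,0,0,0 for degrees 0…8.
Finally multiplying by (1 + q + q^2 + q^3 + q^4), the product of all factors after the first has coefficients 1,5,11,17,22,23,19,13,7 for degrees 0…8.
[q^8] = 1·7 + 4·13 + 4·19 = 135.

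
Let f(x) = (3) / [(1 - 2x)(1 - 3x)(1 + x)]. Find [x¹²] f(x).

Partial fractions give a closed form: a_n = (-4)·2^n + (27/4)·3^n + (1/4)·(-1)^n.
At n = 12: a_12 = 3570843.

3570843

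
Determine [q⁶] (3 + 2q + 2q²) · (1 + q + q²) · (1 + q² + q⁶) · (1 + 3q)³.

(3 + 2q + 2q²) has coefficients 3,2,2 for degrees 0…2.
(1 + q + q²) has coefficients 1,1,1,0,0,0,0 for degrees 0…6.
Multiplying by (1 + q² + q⁶) gives running coefficients 1,1,2,1,1,0,1 for degrees 0…6.
Finally multiplying by (1 + 3q)³, the product of all factors after the first has coefficients 1,10,38,73,91,90,55 for degrees 0…6.
[q⁶] = 3·55 + 2·90 + 2·91 = 527.

527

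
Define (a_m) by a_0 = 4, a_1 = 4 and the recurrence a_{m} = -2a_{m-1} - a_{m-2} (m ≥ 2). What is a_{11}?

The ordinary generating function has denominator 1 + 2y + y^2.
Iterating the recurrence: a_0,…,a_{11} = 4, 4, -12, 20, -28, 36, -44, 52, -60, 68, -76, 84.

84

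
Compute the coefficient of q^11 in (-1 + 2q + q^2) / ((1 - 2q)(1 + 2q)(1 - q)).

Partial fractions give a closed form: a_n = (1/4)·2^n + (-7/12)·(-2)^n + (-2/3)·1^n.
At n = 11: a_11 = 1706.

1706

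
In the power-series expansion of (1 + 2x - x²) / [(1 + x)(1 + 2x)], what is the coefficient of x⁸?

-126

The denominator gives the recurrence a_n = −3a_(n−1) − 2a_(n−2) for n ≥ 3; the numerator fixes a_0 = 1, a_1 = -1, a_2 = 0.
Iterating: 1, -1, 0, 2, -6, 14, -30, 62, -126, so a_8 = -126.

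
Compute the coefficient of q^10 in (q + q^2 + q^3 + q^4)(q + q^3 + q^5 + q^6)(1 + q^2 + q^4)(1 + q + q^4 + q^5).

(q + q^2 + q^3 + q^4) has coefficients 0,1,1,1,1 for degrees 0…4.
(q + q^3 + q^5 + q^6) has coefficients 0,1,0,1,0,1,1,0,0,0,0 for degrees 0…10.
Multiplying by (1 + q^2 + q^4) gives running coefficients 0,1,0,2,0,3,1,2,1,1,1 for degrees 0…10.
Finally multiplying by (1 + q + q^4 + q^5), the product of all factors after the first has coefficients 0,1,1,2,2,4,5,5,5,5,6 for degrees 0…10.
[q^10] = 1·5 + 1·5 + 1·5 + 1·5 = 20.

20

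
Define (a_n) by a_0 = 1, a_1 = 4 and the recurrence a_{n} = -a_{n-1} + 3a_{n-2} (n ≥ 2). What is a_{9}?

1381

The ordinary generating function has denominator 1 + x - 3x^2.
Iterating the recurrence: a_0,…,a_{9} = 1, 4, -1, 13, -16, 55, -103, 268, -577, 1381.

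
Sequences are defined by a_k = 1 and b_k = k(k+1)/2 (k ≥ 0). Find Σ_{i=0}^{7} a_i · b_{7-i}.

This is [x^7] in the product of the two ordinary generating functions.
Σ = 1·28 + 1·21 + 1·15 + 1·10 + 1·6 + 1·3 + 1·1 + 1·0 = 84.

84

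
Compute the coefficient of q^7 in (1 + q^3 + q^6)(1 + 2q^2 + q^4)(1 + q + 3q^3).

(1 + q^3 + q^6) has coefficients 1,0,0,1,0,0,1 for degrees 0…6.
(1 + 2q^2 + q^4) has coefficients 1,0,2,0,1,0,0,0 for degrees 0…7.
Finally multiplying by (1 + q + 3q^3), the product of all factors after the first has coefficients 1,1,2,5,1,7,0,3 for degrees 0…7.
[q^7] = 1·3 + 1·1 + 1·1 = 5.

5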